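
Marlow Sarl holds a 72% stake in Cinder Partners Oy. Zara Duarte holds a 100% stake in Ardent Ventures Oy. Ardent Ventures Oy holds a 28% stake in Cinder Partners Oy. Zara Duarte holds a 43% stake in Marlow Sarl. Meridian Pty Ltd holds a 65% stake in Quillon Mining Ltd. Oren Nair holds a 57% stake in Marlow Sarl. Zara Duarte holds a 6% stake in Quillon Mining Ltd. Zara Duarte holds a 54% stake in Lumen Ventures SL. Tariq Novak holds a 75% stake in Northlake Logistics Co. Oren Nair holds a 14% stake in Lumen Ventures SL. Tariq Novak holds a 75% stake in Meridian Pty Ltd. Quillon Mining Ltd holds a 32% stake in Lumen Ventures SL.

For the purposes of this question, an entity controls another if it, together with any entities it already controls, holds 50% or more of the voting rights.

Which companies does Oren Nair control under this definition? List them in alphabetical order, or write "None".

Oren holds 57% of Marlow, so Oren controls Marlow.
Marlow holds 72% of Cinder, so Oren controls Cinder.
No other company's threshold is met.

Cinder Partners Oy, Marlow Sarl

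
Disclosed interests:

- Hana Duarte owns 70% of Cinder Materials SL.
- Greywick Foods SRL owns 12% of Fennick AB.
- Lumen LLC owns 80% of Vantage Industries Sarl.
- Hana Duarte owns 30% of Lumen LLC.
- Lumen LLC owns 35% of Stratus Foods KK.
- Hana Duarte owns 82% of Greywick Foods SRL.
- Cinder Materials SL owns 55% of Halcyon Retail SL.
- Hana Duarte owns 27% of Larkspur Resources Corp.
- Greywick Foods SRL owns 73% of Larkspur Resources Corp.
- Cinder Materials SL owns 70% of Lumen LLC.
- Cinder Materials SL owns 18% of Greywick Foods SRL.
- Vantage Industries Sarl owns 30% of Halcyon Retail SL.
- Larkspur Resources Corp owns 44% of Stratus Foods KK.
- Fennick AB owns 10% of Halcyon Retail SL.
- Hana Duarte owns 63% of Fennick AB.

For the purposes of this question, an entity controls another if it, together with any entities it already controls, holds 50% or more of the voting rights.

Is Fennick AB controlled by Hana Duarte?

Yes

Hana holds 70% of Cinder, so Hana controls Cinder.
Hana and Cinder together hold 82% + 18% = 100% of Greywick, so Hana controls Greywick.
Greywick and Hana together hold 12% + 63% = 75% of Fennick, so Hana controls Fennick.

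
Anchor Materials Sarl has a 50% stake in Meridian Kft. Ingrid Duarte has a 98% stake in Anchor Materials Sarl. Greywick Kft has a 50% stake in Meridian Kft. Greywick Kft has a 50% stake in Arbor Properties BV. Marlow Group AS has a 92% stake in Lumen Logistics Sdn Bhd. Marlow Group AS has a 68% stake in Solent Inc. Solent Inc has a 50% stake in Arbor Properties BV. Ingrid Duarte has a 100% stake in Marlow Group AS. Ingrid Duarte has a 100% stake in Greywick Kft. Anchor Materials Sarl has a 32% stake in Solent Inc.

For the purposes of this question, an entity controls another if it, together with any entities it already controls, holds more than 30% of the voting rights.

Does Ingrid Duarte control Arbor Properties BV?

Ingrid holds 100% of Marlow, so Ingrid controls Marlow.
Ingrid holds 98% of Anchor, so Ingrid controls Anchor.
Anchor and Marlow together hold 32% + 68% = 100% of Solent, so Ingrid controls Solent.
Ingrid holds 100% of Greywick, so Ingrid controls Greywick.
Greywick and Solent together hold 50% + 50% = 100% of Arbor, so Ingrid controls Arbor.

Yes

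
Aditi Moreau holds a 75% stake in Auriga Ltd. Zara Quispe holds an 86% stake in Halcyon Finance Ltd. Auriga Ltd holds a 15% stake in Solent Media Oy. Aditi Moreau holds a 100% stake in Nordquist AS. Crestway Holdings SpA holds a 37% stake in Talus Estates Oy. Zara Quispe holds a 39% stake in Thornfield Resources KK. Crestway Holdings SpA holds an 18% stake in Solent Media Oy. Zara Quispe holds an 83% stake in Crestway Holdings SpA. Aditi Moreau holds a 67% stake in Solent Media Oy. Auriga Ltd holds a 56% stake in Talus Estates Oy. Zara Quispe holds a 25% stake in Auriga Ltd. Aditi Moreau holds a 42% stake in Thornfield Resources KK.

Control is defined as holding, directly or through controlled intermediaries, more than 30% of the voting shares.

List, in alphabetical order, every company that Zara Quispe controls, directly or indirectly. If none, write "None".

Crestway Holdings SpA, Halcyon Finance Ltd, Talus Estates Oy, Thornfield Resources KK

Zara holds 39% of Thornfield, so Zara controls Thornfield.
Zara holds 83% of Crestway, so Zara controls Crestway.
Crestway holds 37% of Talus, so Zara controls Talus.
Zara holds 86% of Halcyon, so Zara controls Halcyon.
No other company's threshold is met.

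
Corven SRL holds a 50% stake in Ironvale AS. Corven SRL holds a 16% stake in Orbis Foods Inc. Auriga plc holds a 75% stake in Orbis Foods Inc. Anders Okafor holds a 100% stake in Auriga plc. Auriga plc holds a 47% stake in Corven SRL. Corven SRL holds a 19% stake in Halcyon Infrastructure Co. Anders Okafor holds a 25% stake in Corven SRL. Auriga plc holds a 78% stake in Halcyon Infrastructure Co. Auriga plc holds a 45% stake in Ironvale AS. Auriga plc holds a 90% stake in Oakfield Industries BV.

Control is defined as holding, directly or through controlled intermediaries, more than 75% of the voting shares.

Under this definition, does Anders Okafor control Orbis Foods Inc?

Anders holds 100% of Auriga, so Anders controls Auriga.
Auriga holds 90% of Oakfield, so Anders controls Oakfield.
Auriga holds 78% of Halcyon, so Anders controls Halcyon.
In Orbis, Anders's side holds only 75%, not > 75%.
So Anders does not control Orbis.

No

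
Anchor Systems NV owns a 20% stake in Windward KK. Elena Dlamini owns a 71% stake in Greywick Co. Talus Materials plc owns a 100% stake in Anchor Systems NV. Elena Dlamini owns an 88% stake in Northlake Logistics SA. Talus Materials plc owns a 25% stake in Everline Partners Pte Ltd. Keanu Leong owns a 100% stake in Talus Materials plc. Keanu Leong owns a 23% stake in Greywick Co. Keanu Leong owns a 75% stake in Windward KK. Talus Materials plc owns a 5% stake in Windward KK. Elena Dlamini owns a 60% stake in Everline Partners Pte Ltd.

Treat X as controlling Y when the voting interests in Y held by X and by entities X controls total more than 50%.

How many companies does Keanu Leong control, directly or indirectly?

Keanu holds 100% of Talus, so Keanu controls Talus.
Talus holds 100% of Anchor, so Keanu controls Anchor.
Anchor and Talus and Keanu together hold 20% + 5% + 75% = 100% of Windward, so Keanu controls Windward.
No other company's threshold is met.
Keanu controls 3 companies.

3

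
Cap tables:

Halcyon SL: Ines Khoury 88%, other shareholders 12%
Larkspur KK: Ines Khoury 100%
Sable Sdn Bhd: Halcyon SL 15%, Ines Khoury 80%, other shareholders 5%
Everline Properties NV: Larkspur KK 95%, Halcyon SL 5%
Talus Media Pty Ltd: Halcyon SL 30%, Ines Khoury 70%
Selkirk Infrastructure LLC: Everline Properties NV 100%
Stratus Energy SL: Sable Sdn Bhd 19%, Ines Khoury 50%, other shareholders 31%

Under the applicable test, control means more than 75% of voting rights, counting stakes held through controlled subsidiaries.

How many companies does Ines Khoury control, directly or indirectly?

6

Ines holds 88% of Halcyon, so Ines controls Halcyon.
Ines holds 100% of Larkspur, so Ines controls Larkspur.
Halcyon and Ines together hold 15% + 80% = 95% of Sable, so Ines controls Sable.
Larkspur and Halcyon together hold 95% + 5% = 100% of Everline, so Ines controls Everline.
Halcyon and Ines together hold 30% + 70% = 100% of Talus, so Ines controls Talus.
Everline holds 100% of Selkirk, so Ines controls Selkirk.
No other company's threshold is met.
Ines controls 6 companies.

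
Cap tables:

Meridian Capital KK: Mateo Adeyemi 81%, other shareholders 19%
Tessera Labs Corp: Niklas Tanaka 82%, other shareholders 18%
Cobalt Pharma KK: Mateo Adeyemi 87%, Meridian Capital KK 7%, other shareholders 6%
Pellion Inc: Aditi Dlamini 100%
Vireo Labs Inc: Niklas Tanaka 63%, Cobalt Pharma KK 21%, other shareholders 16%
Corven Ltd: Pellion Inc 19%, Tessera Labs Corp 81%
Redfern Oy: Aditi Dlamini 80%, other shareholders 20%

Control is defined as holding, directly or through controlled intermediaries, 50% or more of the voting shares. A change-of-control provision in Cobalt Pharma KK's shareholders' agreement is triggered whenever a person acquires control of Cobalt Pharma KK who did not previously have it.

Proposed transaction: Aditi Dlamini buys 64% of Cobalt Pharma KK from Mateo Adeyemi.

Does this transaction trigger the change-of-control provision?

Yes

The purchase adds only to Aditi's holdings (Mateo's stake shrinks), so Aditi is the only person who could newly come to control Cobalt.
Aditi holds 100% of Pellion, so Aditi controls Pellion.
Aditi holds 80% of Redfern, so Aditi controls Redfern.
Neither Aditi nor any entity Aditi controls holds any voting interest in Cobalt.
So before the transaction, Aditi does not control Cobalt.
After the purchase, Aditi holds 64% of Cobalt directly, and Mateo's stake falls to 23%.
Aditi holds 64% of Cobalt, so Aditi controls Cobalt.
Aditi did not control Cobalt before and does after, so the clause is triggered.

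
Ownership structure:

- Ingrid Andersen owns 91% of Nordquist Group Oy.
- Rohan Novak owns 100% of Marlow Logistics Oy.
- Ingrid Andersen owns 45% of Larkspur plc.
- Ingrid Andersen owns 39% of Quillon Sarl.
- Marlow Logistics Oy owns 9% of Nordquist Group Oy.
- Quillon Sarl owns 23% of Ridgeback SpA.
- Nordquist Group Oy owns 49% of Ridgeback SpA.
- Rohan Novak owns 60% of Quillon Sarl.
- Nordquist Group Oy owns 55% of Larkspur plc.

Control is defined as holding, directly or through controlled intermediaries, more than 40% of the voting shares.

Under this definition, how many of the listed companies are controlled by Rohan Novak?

2

Rohan holds 60% of Quillon, so Rohan controls Quillon.
Rohan holds 100% of Marlow, so Rohan controls Marlow.
No other company's threshold is met.
Rohan controls 2 companies.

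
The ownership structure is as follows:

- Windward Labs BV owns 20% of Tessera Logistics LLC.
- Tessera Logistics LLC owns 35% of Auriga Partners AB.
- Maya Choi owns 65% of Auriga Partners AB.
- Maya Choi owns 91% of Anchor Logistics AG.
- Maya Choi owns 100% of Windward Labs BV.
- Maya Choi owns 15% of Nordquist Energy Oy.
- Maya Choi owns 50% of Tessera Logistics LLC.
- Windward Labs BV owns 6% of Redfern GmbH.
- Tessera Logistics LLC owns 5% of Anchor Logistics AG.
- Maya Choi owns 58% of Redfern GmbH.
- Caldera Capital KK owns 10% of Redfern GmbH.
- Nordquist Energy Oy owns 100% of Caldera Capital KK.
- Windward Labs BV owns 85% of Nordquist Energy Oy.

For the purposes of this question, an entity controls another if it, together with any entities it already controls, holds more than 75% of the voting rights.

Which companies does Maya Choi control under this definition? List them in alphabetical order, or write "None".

Maya holds 100% of Windward, so Maya controls Windward.
Windward and Maya together hold 85% + 15% = 100% of Nordquist, so Maya controls Nordquist.
Maya holds 91% of Anchor, so Maya controls Anchor.
Nordquist holds 100% of Caldera, so Maya controls Caldera.
No other company's threshold is met.

Anchor Logistics AG, Caldera Capital KK, Nordquist Energy Oy, Windward Labs BV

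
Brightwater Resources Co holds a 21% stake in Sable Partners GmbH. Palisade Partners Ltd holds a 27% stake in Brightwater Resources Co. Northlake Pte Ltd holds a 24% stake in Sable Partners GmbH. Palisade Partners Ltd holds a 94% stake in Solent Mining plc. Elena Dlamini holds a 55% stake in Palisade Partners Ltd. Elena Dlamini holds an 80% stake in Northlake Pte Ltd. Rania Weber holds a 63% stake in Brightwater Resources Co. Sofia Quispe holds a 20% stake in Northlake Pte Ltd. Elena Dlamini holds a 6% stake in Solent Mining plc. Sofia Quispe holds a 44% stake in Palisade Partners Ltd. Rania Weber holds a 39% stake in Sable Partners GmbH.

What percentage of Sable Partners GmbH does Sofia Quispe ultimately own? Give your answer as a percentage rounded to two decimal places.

Sofia reaches Sable along 2 paths.
Via Northlake: 20% × 24% = 4.8%.
Via Palisade → Brightwater: 44% × 27% × 21% = 2.4948%.
Total: 4.8% + 2.4948% = 7.2948%.
Rounded: 7.29%.

7.29%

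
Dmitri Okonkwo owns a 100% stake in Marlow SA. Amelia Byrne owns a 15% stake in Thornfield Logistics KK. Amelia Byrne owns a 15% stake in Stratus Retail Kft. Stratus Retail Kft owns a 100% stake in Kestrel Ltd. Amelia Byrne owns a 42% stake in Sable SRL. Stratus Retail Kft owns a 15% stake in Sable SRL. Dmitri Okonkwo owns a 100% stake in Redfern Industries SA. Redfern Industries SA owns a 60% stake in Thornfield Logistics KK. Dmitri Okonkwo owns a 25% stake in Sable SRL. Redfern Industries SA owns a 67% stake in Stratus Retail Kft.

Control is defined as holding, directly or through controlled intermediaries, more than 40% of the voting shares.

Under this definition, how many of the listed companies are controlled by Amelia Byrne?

Amelia holds 42% of Sable, so Amelia controls Sable.
No other company's threshold is met.
Amelia controls 1 company.

1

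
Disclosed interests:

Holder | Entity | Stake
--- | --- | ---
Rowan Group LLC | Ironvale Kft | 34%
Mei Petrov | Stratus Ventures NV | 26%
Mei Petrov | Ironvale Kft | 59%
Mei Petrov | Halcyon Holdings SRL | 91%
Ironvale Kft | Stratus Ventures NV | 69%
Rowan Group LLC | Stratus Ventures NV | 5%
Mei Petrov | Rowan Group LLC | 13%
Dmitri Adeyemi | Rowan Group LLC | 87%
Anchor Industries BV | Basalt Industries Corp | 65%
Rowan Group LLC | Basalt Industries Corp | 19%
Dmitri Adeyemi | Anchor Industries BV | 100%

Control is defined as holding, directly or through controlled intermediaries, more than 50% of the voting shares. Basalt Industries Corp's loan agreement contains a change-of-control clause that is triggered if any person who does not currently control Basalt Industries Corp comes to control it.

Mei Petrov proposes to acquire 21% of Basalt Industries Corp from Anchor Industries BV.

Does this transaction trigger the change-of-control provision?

No

The purchase adds only to Mei's holdings (Anchor's stake shrinks), so Mei is the only person who could newly come to control Basalt.
Mei holds 91% of Halcyon, so Mei controls Halcyon.
Mei holds 59% of Ironvale, so Mei controls Ironvale.
Mei and Ironvale together hold 26% + 69% = 95% of Stratus, so Mei controls Stratus.
Neither Mei nor any entity Mei controls holds any voting interest in Basalt.
So before the transaction, Mei does not control Basalt.
After the purchase, Mei holds 21% of Basalt directly, and Anchor's stake falls to 44%.
After the transaction, Mei's side holds 21% of Basalt, not > 50%, so Mei still does not control Basalt.
No new person acquires control, so the clause is not triggered.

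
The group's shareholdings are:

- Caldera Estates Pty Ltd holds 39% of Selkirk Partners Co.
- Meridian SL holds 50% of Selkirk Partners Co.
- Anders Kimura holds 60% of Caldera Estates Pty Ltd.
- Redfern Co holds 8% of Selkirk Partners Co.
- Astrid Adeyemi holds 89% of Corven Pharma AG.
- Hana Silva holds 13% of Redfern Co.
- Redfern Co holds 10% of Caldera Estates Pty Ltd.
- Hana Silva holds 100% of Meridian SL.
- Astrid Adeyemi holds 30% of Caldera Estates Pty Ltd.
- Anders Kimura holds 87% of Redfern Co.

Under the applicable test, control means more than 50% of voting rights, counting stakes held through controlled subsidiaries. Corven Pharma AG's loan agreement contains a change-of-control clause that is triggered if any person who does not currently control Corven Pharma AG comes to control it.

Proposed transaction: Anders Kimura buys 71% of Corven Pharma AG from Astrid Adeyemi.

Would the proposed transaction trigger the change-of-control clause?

Yes

The purchase adds only to Anders's holdings (Astrid's stake shrinks), so Anders is the only person who could newly come to control Corven.
Anders holds 87% of Redfern, so Anders controls Redfern.
Redfern and Anders together hold 10% + 60% = 70% of Caldera, so Anders controls Caldera.
Neither Anders nor any entity Anders controls holds any voting interest in Corven.
So before the transaction, Anders does not control Corven.
After the purchase, Anders holds 71% of Corven directly, and Astrid's stake falls to 18%.
Anders holds 71% of Corven, so Anders controls Corven.
Anders did not control Corven before and does after, so the clause is triggered.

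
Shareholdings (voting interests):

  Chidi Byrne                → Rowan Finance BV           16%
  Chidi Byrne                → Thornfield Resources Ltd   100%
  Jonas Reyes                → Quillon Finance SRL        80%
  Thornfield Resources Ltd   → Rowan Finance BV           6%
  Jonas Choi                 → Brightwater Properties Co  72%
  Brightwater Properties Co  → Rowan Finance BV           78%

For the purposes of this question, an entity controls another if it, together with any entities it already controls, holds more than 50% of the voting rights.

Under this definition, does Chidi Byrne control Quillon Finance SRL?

Chidi holds 100% of Thornfield, so Chidi controls Thornfield.
Neither Chidi nor any entity Chidi controls holds any voting interest in Quillon.
So Chidi does not control Quillon.

No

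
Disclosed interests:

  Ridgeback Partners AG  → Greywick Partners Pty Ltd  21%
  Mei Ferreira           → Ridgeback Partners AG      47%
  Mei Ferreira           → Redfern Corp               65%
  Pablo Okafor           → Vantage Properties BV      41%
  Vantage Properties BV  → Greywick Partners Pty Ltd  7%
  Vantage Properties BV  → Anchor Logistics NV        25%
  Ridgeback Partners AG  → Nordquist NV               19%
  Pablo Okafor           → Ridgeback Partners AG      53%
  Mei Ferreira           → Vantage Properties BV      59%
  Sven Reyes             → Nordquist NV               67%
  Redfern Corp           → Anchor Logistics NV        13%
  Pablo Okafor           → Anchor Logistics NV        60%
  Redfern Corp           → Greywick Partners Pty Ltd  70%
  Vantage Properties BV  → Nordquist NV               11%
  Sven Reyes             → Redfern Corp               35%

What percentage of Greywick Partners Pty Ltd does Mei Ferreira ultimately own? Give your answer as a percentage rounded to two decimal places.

Mei reaches Greywick along 3 paths.
Via Redfern: 65% × 70% = 45.5%.
Via Ridgeback: 47% × 21% = 9.87%.
Via Vantage: 59% × 7% = 4.13%.
Total: 45.5% + 9.87% + 4.13% = 59.5%.
Rounded: 59.50%.

59.50%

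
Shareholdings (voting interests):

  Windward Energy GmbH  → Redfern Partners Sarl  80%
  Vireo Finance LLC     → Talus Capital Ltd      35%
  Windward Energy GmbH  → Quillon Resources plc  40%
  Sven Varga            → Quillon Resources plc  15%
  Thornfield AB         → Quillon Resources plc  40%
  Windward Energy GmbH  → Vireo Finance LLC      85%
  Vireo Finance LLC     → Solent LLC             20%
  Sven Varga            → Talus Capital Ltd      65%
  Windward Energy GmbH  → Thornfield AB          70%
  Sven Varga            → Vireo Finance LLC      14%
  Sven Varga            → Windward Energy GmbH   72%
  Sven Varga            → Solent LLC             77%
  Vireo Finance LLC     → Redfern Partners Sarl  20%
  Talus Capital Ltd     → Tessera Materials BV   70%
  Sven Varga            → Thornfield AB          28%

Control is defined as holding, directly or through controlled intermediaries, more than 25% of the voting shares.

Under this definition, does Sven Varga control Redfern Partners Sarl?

Yes

Sven holds 72% of Windward, so Sven controls Windward.
Sven and Windward together hold 14% + 85% = 99% of Vireo, so Sven controls Vireo.
Vireo and Windward together hold 20% + 80% = 100% of Redfern, so Sven controls Redfern.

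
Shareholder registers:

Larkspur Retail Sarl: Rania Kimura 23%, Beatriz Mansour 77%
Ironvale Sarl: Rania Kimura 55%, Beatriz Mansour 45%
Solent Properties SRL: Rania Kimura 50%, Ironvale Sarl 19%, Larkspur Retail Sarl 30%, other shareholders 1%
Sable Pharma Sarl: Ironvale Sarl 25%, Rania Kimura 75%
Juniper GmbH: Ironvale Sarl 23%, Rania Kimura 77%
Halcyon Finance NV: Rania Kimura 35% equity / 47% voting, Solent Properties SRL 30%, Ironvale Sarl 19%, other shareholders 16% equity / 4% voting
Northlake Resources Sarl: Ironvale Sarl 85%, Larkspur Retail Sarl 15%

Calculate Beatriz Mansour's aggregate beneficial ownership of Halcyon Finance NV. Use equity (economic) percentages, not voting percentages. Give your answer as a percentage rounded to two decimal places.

Beatriz reaches Halcyon along 3 paths.
Via Ironvale → Solent: 45% × 19% × 30% = 2.565%.
Via Larkspur → Solent: 77% × 30% × 30% = 6.93%.
Via Ironvale: 45% × 19% = 8.55%.
Total: 2.565% + 6.93% + 8.55% = 18.045%.
Rounded: 18.05%.

18.05%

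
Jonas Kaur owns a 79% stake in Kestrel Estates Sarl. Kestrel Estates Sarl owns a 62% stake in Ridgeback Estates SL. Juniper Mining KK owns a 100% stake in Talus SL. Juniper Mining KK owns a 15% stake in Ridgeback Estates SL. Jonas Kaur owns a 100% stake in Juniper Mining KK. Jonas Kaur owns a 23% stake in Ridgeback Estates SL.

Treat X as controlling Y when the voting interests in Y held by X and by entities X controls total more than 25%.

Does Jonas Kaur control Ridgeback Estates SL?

Jonas holds 100% of Juniper, so Jonas controls Juniper.
Jonas holds 79% of Kestrel, so Jonas controls Kestrel.
Jonas and Juniper and Kestrel together hold 23% + 15% + 62% = 100% of Ridgeback, so Jonas controls Ridgeback.

Yes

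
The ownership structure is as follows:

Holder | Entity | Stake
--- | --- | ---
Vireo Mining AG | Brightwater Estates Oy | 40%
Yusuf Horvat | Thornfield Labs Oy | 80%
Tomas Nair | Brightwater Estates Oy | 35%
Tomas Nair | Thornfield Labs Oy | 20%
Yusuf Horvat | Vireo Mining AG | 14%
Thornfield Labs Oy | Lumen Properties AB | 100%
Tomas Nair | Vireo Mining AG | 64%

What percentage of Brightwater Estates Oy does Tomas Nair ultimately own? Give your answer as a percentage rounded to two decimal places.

60.60%

Tomas reaches Brightwater along 2 paths.
Via Vireo: 64% × 40% = 25.6%.
Direct stake: 35% = 35%.
Total: 25.6% + 35% = 60.6%.
Rounded: 60.60%.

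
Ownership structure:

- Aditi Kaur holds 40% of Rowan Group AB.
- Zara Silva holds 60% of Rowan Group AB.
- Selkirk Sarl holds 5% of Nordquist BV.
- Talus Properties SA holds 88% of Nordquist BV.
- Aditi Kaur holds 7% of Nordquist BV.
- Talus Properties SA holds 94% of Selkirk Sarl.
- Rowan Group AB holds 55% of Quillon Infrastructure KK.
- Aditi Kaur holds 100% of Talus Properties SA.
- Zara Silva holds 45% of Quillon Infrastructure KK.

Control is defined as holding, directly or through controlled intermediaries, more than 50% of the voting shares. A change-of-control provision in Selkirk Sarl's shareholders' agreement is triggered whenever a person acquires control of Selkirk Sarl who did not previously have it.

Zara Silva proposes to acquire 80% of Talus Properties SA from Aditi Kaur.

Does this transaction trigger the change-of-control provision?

The purchase adds only to Zara's holdings (Aditi's stake shrinks), so Zara is the only person who could newly come to control Selkirk.
Zara holds 60% of Rowan, so Zara controls Rowan.
Zara and Rowan together hold 45% + 55% = 100% of Quillon, so Zara controls Quillon.
Neither Zara nor any entity Zara controls holds any voting interest in Selkirk.
So before the transaction, Zara does not control Selkirk.
After the purchase, Zara holds 80% of Talus directly, and Aditi's stake falls to 20%.
Zara holds 80% of Talus, so Zara controls Talus.
Talus holds 94% of Selkirk, so Zara controls Selkirk.
Zara did not control Selkirk before and does after, so the clause is triggered.

Yes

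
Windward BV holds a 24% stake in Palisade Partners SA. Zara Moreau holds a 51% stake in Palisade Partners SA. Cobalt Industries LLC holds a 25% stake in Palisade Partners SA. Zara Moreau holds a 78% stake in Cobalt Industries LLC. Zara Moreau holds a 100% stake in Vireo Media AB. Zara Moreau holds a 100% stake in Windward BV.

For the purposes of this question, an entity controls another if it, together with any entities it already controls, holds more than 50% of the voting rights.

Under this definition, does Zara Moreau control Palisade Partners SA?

Yes

Zara holds 100% of Windward, so Zara controls Windward.
Zara holds 78% of Cobalt, so Zara controls Cobalt.
Zara and Cobalt and Windward together hold 51% + 25% + 24% = 100% of Palisade, so Zara controls Palisade.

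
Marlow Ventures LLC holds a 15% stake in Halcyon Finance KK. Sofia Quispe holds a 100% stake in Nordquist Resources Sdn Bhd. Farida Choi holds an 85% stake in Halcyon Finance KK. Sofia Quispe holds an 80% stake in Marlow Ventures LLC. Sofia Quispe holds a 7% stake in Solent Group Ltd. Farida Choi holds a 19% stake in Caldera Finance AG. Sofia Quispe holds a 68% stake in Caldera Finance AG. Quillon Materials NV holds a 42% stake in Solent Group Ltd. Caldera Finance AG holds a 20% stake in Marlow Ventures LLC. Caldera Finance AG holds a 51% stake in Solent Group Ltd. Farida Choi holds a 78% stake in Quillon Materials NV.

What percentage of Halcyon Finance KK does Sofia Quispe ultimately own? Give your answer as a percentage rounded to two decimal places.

14.04%

Sofia reaches Halcyon along 2 paths.
Via Marlow: 80% × 15% = 12%.
Via Caldera → Marlow: 68% × 20% × 15% = 2.04%.
Total: 12% + 2.04% = 14.04%.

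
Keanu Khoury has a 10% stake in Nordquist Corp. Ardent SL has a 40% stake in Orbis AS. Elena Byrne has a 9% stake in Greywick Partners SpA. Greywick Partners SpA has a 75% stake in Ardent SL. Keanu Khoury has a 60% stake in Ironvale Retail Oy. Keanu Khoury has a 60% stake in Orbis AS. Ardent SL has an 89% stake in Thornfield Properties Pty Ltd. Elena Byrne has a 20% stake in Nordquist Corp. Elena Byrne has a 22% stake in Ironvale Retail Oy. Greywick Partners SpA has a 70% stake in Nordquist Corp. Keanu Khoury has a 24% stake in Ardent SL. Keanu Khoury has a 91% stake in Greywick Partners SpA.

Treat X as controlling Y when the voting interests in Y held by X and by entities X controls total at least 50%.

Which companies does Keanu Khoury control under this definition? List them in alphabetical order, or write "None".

Ardent SL, Greywick Partners SpA, Ironvale Retail Oy, Nordquist Corp, Orbis AS, Thornfield Properties Pty Ltd

Keanu holds 91% of Greywick, so Keanu controls Greywick.
Keanu holds 60% of Ironvale, so Keanu controls Ironvale.
Keanu and Greywick together hold 24% + 75% = 99% of Ardent, so Keanu controls Ardent.
Ardent holds 89% of Thornfield, so Keanu controls Thornfield.
Keanu and Ardent together hold 60% + 40% = 100% of Orbis, so Keanu controls Orbis.
Keanu and Greywick together hold 10% + 70% = 80% of Nordquist, so Keanu controls Nordquist.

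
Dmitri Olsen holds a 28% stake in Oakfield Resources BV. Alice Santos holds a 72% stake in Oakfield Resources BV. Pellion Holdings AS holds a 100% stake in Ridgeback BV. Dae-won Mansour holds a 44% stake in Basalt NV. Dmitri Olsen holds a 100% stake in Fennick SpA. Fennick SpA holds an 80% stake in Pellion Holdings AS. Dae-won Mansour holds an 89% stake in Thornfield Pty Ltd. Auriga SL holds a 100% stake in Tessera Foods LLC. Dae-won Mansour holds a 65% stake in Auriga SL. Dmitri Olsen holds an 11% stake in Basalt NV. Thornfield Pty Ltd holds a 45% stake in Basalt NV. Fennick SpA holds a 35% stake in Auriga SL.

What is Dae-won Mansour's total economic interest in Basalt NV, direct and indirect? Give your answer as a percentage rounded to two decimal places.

Dae-won reaches Basalt along 2 paths.
Direct stake: 44% = 44%.
Via Thornfield: 89% × 45% = 40.05%.
Total: 44% + 40.05% = 84.05%.

84.05%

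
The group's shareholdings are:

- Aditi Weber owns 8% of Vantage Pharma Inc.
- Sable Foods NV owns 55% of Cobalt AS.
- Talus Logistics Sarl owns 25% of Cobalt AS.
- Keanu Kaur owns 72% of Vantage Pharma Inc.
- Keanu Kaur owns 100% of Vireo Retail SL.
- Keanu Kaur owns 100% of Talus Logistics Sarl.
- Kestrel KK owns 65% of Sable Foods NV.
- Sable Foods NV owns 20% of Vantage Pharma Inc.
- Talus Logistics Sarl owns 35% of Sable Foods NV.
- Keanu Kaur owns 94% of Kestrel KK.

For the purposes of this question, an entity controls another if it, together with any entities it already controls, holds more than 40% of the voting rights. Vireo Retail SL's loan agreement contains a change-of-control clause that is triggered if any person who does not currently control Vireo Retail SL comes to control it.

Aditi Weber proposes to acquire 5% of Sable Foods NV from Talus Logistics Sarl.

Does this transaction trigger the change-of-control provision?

The purchase adds only to Aditi's holdings (Talus's stake shrinks), so Aditi is the only person who could newly come to control Vireo.
Aditi's largest direct stake is 8% in Vantage, which does not meet the threshold, so Aditi controls no company.
Neither Aditi nor any entity Aditi controls holds any voting interest in Vireo.
So before the transaction, Aditi does not control Vireo.
After the purchase, Aditi holds 5% of Sable directly, and Talus's stake falls to 30%.
Aditi's side now holds 5% of Sable, not > 40%, so Aditi still does not control Sable.
After the transaction, neither Aditi nor any entity Aditi controls holds a voting interest in Vireo, so Aditi still does not control it.
No new person acquires control, so the clause is not triggered.

No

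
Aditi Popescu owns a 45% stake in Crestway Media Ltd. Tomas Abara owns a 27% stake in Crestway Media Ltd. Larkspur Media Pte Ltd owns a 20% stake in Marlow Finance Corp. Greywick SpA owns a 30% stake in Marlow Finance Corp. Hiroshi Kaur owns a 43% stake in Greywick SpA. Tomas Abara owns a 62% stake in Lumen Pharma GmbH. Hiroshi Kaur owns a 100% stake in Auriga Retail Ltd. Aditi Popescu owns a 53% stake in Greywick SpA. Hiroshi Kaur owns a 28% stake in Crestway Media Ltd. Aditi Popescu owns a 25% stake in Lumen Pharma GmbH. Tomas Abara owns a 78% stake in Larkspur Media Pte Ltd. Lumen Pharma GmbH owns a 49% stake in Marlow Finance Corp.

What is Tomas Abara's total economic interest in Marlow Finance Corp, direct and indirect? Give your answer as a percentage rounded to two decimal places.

Tomas reaches Marlow along 2 paths.
Via Larkspur: 78% × 20% = 15.6%.
Via Lumen: 62% × 49% = 30.38%.
Total: 15.6% + 30.38% = 45.98%.

45.98%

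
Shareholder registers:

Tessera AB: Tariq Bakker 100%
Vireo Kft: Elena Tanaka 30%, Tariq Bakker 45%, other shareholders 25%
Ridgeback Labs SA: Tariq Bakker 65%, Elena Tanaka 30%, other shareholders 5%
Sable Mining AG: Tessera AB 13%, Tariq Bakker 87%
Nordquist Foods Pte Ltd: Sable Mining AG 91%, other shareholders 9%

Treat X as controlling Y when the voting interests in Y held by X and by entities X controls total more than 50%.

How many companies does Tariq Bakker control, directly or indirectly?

Tariq holds 100% of Tessera, so Tariq controls Tessera.
Tariq holds 65% of Ridgeback, so Tariq controls Ridgeback.
Tessera and Tariq together hold 13% + 87% = 100% of Sable, so Tariq controls Sable.
Sable holds 91% of Nordquist, so Tariq controls Nordquist.
No other company's threshold is met.
Tariq controls 4 companies.

4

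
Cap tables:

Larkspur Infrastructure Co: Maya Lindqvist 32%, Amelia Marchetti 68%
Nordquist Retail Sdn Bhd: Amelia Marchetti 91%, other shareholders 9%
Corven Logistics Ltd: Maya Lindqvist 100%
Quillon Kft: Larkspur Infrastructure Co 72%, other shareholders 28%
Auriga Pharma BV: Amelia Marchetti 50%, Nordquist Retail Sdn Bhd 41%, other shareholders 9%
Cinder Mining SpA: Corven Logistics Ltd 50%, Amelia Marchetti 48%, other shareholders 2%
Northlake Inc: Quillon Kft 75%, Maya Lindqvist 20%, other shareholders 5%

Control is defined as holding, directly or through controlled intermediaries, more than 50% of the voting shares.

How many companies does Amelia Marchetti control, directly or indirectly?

5

Amelia holds 68% of Larkspur, so Amelia controls Larkspur.
Amelia holds 91% of Nordquist, so Amelia controls Nordquist.
Larkspur holds 72% of Quillon, so Amelia controls Quillon.
Amelia and Nordquist together hold 50% + 41% = 91% of Auriga, so Amelia controls Auriga.
Quillon holds 75% of Northlake, so Amelia controls Northlake.
No other company's threshold is met.
Amelia controls 5 companies.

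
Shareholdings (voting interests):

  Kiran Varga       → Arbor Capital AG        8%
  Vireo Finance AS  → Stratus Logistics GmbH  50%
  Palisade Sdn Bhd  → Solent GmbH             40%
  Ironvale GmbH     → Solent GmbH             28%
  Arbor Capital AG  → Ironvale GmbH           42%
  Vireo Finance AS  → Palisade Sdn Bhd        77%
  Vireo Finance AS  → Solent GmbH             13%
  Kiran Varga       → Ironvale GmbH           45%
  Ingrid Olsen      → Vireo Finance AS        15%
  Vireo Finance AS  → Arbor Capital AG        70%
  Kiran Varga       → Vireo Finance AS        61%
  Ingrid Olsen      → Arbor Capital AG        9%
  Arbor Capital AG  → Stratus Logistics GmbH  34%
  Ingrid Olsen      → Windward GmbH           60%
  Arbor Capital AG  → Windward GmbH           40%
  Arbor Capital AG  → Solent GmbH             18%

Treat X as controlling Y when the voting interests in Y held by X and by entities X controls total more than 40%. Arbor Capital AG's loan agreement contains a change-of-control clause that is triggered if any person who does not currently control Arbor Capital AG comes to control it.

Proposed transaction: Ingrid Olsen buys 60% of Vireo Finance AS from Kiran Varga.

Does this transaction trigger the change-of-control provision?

The purchase adds only to Ingrid's holdings (Kiran's stake shrinks), so Ingrid is the only person who could newly come to control Arbor.
Ingrid holds 60% of Windward, so Ingrid controls Windward.
In Arbor, Ingrid's side holds only 9%, not > 40%.
So before the transaction, Ingrid does not control Arbor.
After the purchase, Ingrid's direct stake in Vireo rises to 15% + 60% = 75%, and Kiran's stake falls to 1%.
Ingrid holds 75% of Vireo, so Ingrid controls Vireo.
Vireo and Ingrid together hold 70% + 9% = 79% of Arbor, so Ingrid controls Arbor.
Ingrid did not control Arbor before and does after, so the clause is triggered.

Yes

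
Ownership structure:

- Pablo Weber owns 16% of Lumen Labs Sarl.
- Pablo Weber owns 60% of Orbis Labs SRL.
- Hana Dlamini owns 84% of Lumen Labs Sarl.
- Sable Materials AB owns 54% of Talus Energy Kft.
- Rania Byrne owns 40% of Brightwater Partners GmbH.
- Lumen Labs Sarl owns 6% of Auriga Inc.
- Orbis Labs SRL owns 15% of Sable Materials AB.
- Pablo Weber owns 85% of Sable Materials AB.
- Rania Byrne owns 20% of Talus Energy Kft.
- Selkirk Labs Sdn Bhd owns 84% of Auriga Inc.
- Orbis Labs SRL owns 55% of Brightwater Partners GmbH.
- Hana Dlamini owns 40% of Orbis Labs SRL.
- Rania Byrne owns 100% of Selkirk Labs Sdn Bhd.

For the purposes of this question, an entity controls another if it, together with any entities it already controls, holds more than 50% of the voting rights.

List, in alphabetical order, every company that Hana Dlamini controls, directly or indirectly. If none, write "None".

Lumen Labs Sarl

Hana holds 84% of Lumen, so Hana controls Lumen.
No other company's threshold is met.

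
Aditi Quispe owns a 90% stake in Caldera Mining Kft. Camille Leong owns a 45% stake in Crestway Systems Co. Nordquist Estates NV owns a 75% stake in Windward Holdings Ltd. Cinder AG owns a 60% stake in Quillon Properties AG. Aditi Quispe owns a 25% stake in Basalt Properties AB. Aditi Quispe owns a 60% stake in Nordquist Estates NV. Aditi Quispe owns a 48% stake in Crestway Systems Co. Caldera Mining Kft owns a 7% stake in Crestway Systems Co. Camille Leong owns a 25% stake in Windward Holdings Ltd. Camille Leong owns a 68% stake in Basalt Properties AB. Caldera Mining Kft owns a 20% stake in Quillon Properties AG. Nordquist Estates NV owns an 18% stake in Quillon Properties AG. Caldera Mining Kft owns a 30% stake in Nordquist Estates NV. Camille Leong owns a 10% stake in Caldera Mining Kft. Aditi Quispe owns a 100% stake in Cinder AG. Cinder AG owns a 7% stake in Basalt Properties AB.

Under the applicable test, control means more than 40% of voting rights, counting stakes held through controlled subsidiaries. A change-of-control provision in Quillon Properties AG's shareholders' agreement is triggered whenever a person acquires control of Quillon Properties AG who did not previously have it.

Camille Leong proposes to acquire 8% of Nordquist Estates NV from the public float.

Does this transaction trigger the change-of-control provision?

No

The purchase changes only Camille's holdings, so Camille is the only person who could newly come to control Quillon.
Camille holds 45% of Crestway, so Camille controls Crestway.
Camille holds 68% of Basalt, so Camille controls Basalt.
Neither Camille nor any entity Camille controls holds any voting interest in Quillon.
So before the transaction, Camille does not control Quillon.
After the purchase, Camille holds 8% of Nordquist directly.
Camille's side now holds 8% of Nordquist, not > 40%, so Camille still does not control Nordquist.
After the transaction, neither Camille nor any entity Camille controls holds a voting interest in Quillon, so Camille still does not control it.
No new person acquires control, so the clause is not triggered.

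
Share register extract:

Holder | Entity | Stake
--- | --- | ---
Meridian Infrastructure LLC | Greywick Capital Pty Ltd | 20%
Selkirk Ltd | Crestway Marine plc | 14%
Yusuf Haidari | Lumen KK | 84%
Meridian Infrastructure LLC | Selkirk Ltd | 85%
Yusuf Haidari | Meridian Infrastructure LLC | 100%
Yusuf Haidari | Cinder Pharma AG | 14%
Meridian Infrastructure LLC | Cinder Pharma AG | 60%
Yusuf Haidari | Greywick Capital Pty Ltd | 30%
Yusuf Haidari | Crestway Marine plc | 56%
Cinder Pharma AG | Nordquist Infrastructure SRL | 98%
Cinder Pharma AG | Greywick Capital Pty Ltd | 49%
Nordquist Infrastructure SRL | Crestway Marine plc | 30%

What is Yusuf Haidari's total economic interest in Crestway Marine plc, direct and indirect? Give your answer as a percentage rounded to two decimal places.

Yusuf reaches Crestway along 4 paths.
Direct stake: 56% = 56%.
Via Meridian → Cinder → Nordquist: 100% × 60% × 98% × 30% = 17.64%.
Via Cinder → Nordquist: 14% × 98% × 30% = 4.116%.
Via Meridian → Selkirk: 100% × 85% × 14% = 11.9%.
Total: 56% + 17.64% + 4.116% + 11.9% = 89.656%.
Rounded: 89.66%.

89.66%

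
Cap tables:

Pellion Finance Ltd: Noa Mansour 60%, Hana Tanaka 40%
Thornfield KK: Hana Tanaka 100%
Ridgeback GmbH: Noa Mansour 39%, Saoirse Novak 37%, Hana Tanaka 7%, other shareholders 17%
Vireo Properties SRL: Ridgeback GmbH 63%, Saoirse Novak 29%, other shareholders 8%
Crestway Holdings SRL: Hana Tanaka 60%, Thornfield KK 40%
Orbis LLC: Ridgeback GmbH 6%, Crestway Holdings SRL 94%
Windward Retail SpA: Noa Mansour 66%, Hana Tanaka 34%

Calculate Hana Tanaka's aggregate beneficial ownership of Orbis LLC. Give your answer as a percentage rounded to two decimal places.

94.42%

Hana reaches Orbis along 3 paths.
Via Ridgeback: 7% × 6% = 0.42%.
Via Crestway: 60% × 94% = 56.4%.
Via Thornfield → Crestway: 100% × 40% × 94% = 37.6%.
Total: 0.42% + 56.4% + 37.6% = 94.42%.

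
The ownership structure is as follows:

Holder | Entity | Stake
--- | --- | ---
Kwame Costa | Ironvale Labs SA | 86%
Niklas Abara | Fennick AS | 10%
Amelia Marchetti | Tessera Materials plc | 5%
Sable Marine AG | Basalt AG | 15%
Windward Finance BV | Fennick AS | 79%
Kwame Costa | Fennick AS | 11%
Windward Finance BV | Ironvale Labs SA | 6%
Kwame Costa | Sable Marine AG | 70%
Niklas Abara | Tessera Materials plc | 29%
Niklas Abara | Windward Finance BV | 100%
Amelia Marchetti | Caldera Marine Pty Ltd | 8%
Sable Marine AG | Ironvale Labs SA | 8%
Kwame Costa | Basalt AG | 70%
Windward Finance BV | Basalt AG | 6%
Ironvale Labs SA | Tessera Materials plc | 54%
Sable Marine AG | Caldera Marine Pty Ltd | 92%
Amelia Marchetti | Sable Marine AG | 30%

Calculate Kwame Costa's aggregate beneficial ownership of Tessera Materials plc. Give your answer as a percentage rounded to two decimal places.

49.46%

Kwame reaches Tessera along 2 paths.
Via Sable → Ironvale: 70% × 8% × 54% = 3.024%.
Via Ironvale: 86% × 54% = 46.44%.
Total: 3.024% + 46.44% = 49.464%.
Rounded: 49.46%.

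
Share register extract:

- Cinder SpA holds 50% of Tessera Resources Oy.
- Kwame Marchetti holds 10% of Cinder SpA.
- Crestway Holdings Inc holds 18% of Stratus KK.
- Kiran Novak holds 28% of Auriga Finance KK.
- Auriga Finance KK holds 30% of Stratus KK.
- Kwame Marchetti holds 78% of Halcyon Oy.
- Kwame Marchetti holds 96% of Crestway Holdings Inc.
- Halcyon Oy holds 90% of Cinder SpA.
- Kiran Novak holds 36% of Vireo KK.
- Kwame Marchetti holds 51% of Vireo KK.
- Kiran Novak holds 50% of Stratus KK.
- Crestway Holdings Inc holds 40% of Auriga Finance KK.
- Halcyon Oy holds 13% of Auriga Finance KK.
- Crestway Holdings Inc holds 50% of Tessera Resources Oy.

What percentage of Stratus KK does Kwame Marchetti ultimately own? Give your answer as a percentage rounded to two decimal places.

Kwame reaches Stratus along 3 paths.
Via Crestway → Auriga: 96% × 40% × 30% = 11.52%.
Via Halcyon → Auriga: 78% × 13% × 30% = 3.042%.
Via Crestway: 96% × 18% = 17.28%.
Total: 11.52% + 3.042% + 17.28% = 31.842%.
Rounded: 31.84%.

31.84%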